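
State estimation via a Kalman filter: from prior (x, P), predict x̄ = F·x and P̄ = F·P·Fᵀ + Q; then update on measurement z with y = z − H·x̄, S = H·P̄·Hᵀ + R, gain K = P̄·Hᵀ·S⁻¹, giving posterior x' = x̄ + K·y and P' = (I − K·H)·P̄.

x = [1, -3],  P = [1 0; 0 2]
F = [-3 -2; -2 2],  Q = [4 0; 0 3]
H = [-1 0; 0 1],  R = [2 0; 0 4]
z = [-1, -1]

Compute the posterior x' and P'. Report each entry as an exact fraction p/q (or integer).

x' = [481/433, -1061/433]
P' = [790/433 -16/433; -16/433 1364/433]

x̄ = F·x = [3, -8]
P̄ = F·P·Fᵀ + Q = [21 -2; -2 15]
y = z − H·x̄ = [2, 7]
S = H·P̄·Hᵀ + R = [23 2; 2 19]
K = P̄·Hᵀ·S⁻¹ = [-395/433 -4/433; 8/433 341/433]
x' = x̄ + K·y = [481/433, -1061/433]
P' = (I − K·H)·P̄ = [790/433 -16/433; -16/433 1364/433]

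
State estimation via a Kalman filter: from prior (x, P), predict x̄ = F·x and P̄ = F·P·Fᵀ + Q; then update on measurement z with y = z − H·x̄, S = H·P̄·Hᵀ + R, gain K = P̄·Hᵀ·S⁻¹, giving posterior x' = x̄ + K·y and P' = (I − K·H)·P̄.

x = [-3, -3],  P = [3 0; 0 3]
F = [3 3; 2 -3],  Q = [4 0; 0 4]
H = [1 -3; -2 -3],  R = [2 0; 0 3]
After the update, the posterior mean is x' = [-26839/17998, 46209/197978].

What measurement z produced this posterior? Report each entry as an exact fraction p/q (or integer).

z = [-2, 2]

x̄ = F·x = [-18, 3]
P̄ = F·P·Fᵀ + Q = [58 -9; -9 43]
S = H·P̄·Hᵀ + R = [501 244; 244 514]
K = P̄·Hᵀ·S⁻¹ = [2973/8999 -5939/17998; -21924/98989 -21939/197978]
x' − x̄ = [297125/17998, -547725/197978] = K·y
y = (KᵀK)⁻¹·Kᵀ·(x' − x̄) = [25, -25]
z = y + H·x̄ = [25, -25] + [-27, 27] = [-2, 2]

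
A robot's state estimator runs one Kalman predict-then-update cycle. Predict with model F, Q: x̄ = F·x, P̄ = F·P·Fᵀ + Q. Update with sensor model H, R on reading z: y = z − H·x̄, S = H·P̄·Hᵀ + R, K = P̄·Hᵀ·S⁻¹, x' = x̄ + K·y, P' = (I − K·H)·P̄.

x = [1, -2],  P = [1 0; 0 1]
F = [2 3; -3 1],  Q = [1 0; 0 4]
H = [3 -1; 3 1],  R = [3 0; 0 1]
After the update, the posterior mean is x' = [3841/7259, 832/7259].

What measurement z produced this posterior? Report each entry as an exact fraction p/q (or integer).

x̄ = F·x = [-4, -5]
P̄ = F·P·Fᵀ + Q = [14 -3; -3 14]
S = H·P̄·Hᵀ + R = [161 112; 112 123]
K = P̄·Hᵀ·S⁻¹ = [1167/7259 177/1037; -3389/7259 483/1037]
x' − x̄ = [32877/7259, 37127/7259] = K·y
y = (KᵀK)⁻¹·Kᵀ·(x' − x̄) = [8, 19]
z = y + H·x̄ = [8, 19] + [-7, -17] = [1, 2]

z = [1, 2]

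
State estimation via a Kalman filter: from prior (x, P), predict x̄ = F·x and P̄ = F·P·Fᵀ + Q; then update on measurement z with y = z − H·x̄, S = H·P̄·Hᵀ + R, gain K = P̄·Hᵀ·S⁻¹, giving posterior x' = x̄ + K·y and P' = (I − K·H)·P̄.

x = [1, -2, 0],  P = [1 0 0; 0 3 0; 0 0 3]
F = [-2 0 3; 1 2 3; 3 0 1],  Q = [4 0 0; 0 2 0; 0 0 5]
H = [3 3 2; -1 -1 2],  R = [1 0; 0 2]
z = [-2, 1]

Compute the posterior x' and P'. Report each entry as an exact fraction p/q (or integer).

x̄ = F·x = [-2, -3, 3]
P̄ = F·P·Fᵀ + Q = [35 25 3; 25 42 12; 3 12 17]
y = z − H·x̄ = [7, -10]
S = H·P̄·Hᵀ + R = [1392 -253; -253 137]
K = P̄·Hᵀ·S⁻¹ = [2364/25339 -5622/25339; 19946/126695 -2931/126695; 3126/25339 9287/25339]
x' = x̄ + K·y = [22090/25339, -211153/126695, 5029/25339]
P' = (I − K·H)·P̄ = [143573/25339 -140171/25339 -3921/25339; -140171/25339 707307/126695 59/25339; -3921/25339 59/25339 7356/25339]

x' = [22090/25339, -211153/126695, 5029/25339]
P' = [143573/25339 -140171/25339 -3921/25339; -140171/25339 707307/126695 59/25339; -3921/25339 59/25339 7356/25339]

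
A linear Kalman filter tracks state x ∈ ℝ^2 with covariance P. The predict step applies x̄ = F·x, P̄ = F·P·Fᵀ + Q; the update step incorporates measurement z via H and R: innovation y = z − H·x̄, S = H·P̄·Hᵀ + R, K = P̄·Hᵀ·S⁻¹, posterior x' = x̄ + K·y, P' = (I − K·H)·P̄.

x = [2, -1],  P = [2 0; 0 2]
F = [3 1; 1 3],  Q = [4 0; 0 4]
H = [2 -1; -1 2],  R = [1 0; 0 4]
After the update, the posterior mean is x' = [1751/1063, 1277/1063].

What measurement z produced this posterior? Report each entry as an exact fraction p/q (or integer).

z = [2, 1]

x̄ = F·x = [5, -1]
P̄ = F·P·Fᵀ + Q = [24 12; 12 24]
S = H·P̄·Hᵀ + R = [73 -36; -36 76]
K = P̄·Hᵀ·S⁻¹ = [684/1063 324/1063; 324/1063 657/1063]
x' − x̄ = [-3564/1063, 2340/1063] = K·y
y = (KᵀK)⁻¹·Kᵀ·(x' − x̄) = [-9, 8]
z = y + H·x̄ = [-9, 8] + [11, -7] = [2, 1]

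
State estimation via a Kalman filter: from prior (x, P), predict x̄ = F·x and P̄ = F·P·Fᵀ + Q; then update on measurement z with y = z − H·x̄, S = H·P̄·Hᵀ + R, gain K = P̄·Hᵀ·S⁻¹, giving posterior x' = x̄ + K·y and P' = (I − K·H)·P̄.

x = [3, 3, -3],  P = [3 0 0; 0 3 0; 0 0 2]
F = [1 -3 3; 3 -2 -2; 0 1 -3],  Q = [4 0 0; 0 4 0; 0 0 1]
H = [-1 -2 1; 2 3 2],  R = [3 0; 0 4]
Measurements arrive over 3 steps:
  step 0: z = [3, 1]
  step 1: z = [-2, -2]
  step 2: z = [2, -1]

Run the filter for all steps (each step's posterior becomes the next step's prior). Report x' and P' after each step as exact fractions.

step 0: x̄ = F·x = [-15, 9, 12]
step 0: P̄ = F·P·Fᵀ + Q = [52 15 -27; 15 51 6; -27 6 22]
step 0: y = z − H·x̄ = [-6, -20]
step 0: S = H·P̄·Hᵀ + R = [371 -477; -477 795]
step 0: K = P̄·Hᵀ·S⁻¹ = [-65/106 -79/318; 15/212 61/212; 209/424 389/1272]
step 0: x' = x̄ + K·y = [-1010/159, 299/106, 1861/636]
step 0: P' = (I − K·H)·P̄ = [1393/159 -245/53 -739/318; -245/53 291/106 229/212; -739/318 229/212 1673/1272]
step 1: x̄ = F·x = [-3839/636, -9715/318, -1263/212]
step 1: P̄ = F·P·Fᵀ + Q = [55529/1272 44167/636 -2019/424; 44167/636 60767/318 2919/212; -2019/424 2919/212 3859/424]
step 1: y = z − H·x̄ = [-6697/106, 36137/318]
step 1: S = H·P̄·Hᵀ + R = [111549/106 -181847/106; -181847/106 920711/318]
step 1: K = P̄·Hᵀ·S⁻¹ = [-433658621/874849278 -28416279/145808213; 10500233/874849278 76576591/291616426; 777989197/1749698556 163727575/583232852]
step 1: x' = x̄ + K·y = [1371207107/437424639, -642100802/437424639, -939870077/437424639]
step 1: P' = (I − K·H)·P̄ = [11494576937/1749698556 -1504942346/437424639 -3146913557/1749698556; -1504942346/437424639 921104033/437424639 706032139/874849278; -3146913557/1749698556 706032139/874849278 1005591295/874849278]
step 2: x̄ = F·x = [477899282/437424639, 7277563079/437424639, 2177509429/437424639]
step 2: P̄ = F·P·Fᵀ + Q = [61573737617/1749698556 22178050097/437424639 -8788149083/1749698556; 22178050097/437424639 254529091061/1749698556 20609434249/1749698556; -8788149083/1749698556 20609434249/1749698556 7531186165/874849278]
step 2: y = z − H·x̄ = [13730365289/437424639, -9193643766/145808213]
step 2: S = H·P̄·Hᵀ + R = [1389988932581/1749698556 -753930704635/583232852; -753930704635/583232852 1281953158847/583232852]
step 2: K = P̄·Hᵀ·S⁻¹ = [-64139917118501/131450381176916 -25016522360473/131450381176916; 549063894557/65725190588458 17109090540851/65725190588458; 14492285301755/32862595294229 9158615865304/32862595294229]
step 2: x' = x̄ + K·y = [-292314270666957/131450381176916, 31944742480763/65725190588458, 41012383882596/32862595294229]
step 2: P' = (I − K·H)·P̄ = [428569618175111/65725190588458 -224555966580841/65725190588458 -233504381328645/131450381176916; -224555966580841/65725190588458 68811846079959/32862595294229 26169304711333/32862595294229; -233504381328645/131450381176916 26169304711333/32862595294229 149757479983079/131450381176916]

step 0: x' = [-1010/159, 299/106, 1861/636], P' = [1393/159 -245/53 -739/318; -245/53 291/106 229/212; -739/318 229/212 1673/1272]
step 1: x' = [1371207107/437424639, -642100802/437424639, -939870077/437424639], P' = [11494576937/1749698556 -1504942346/437424639 -3146913557/1749698556; -1504942346/437424639 921104033/437424639 706032139/874849278; -3146913557/1749698556 706032139/874849278 1005591295/874849278]
step 2: x' = [-292314270666957/131450381176916, 31944742480763/65725190588458, 41012383882596/32862595294229], P' = [428569618175111/65725190588458 -224555966580841/65725190588458 -233504381328645/131450381176916; -224555966580841/65725190588458 68811846079959/32862595294229 26169304711333/32862595294229; -233504381328645/131450381176916 26169304711333/32862595294229 149757479983079/131450381176916]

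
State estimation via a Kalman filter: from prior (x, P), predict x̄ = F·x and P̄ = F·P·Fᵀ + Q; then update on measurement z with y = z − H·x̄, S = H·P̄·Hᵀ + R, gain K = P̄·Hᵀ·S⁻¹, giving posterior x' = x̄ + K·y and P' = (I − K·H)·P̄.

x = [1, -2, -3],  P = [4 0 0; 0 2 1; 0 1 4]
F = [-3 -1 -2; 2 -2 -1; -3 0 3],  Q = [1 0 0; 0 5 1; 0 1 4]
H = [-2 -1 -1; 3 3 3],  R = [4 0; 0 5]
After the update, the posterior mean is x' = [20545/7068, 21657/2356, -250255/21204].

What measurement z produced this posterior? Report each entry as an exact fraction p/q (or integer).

x̄ = F·x = [5, 9, -12]
P̄ = F·P·Fᵀ + Q = [59 -7 9; -7 37 -41; 9 -41 76]
S = H·P̄·Hᵀ + R = [279 -465; -465 851]
K = P̄·Hᵀ·S⁻¹ = [-5675/7068 -17/76; -3/2356 -3/76; 16277/21204 131/228]
x' − x̄ = [-14795/7068, 453/2356, 4193/21204] = K·y
y = (KᵀK)⁻¹·Kᵀ·(x' − x̄) = [4, -5]
z = y + H·x̄ = [4, -5] + [-7, 6] = [-3, 1]

z = [-3, 1]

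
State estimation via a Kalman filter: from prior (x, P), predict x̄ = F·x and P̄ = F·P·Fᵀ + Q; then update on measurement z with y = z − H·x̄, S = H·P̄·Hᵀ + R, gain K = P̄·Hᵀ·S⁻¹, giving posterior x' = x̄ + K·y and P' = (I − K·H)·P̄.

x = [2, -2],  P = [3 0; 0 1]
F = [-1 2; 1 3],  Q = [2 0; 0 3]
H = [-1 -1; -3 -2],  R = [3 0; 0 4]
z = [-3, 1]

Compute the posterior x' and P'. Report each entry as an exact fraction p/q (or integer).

x' = [-587/263, 823/263]
P' = [708/263 -912/263; -912/263 1362/263]

x̄ = F·x = [-6, -4]
P̄ = F·P·Fᵀ + Q = [9 3; 3 15]
y = z − H·x̄ = [-13, -25]
S = H·P̄·Hᵀ + R = [33 72; 72 181]
K = P̄·Hᵀ·S⁻¹ = [68/263 -75/263; -150/263 3/263]
x' = x̄ + K·y = [-587/263, 823/263]
P' = (I − K·H)·P̄ = [708/263 -912/263; -912/263 1362/263]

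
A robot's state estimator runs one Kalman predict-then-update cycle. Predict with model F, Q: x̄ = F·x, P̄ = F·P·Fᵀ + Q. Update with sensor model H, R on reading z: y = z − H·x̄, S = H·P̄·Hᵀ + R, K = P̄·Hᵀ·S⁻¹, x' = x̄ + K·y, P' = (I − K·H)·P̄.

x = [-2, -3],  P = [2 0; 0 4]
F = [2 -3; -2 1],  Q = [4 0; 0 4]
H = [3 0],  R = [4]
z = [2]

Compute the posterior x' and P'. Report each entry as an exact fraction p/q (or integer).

x' = [77/109, 304/109]
P' = [48/109 -20/109; -20/109 844/109]

x̄ = F·x = [5, 1]
P̄ = F·P·Fᵀ + Q = [48 -20; -20 16]
y = z − H·x̄ = [-13]
S = H·P̄·Hᵀ + R = [436]
K = P̄·Hᵀ·S⁻¹ = [36/109; -15/109]
x' = x̄ + K·y = [77/109, 304/109]
P' = (I − K·H)·P̄ = [48/109 -20/109; -20/109 844/109]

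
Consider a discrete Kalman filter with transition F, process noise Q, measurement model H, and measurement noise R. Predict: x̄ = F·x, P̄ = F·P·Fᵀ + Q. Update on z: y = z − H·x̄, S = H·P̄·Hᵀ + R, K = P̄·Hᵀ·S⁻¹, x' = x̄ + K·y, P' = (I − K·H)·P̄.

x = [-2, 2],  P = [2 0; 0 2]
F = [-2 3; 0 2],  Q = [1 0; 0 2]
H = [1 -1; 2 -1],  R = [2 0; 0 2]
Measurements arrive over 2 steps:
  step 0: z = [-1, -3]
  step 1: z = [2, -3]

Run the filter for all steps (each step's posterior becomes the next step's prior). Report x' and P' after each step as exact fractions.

step 0: x̄ = F·x = [10, 4]
step 0: P̄ = F·P·Fᵀ + Q = [27 12; 12 10]
step 0: y = z − H·x̄ = [-7, -19]
step 0: S = H·P̄·Hᵀ + R = [15 28; 28 72]
step 0: K = P̄·Hᵀ·S⁻¹ = [-12/37 105/148; -31/37 77/148]
step 0: x' = x̄ + K·y = [-179/148, -3/148]
step 0: P' = (I − K·H)·P̄ = [153/74 201/74; 201/74 325/74]
step 1: x̄ = F·x = [349/148, -3/74]
step 1: P̄ = F·P·Fᵀ + Q = [1199/74 573/37; 573/37 724/37]
step 1: y = z − H·x̄ = [-59/148, -287/37]
step 1: S = H·P̄·Hᵀ + R = [503/74 204/37; 204/37 904/37]
step 1: K = P̄·Hᵀ·S⁻¹ = [-701/1255 4109/5020; -1504/1255 3701/5020]
step 1: x' = x̄ + K·y = [-18917/5020, -26513/5020]
step 1: P' = (I − K·H)·P̄ = [6913/2510 9717/2510; 9717/2510 15733/2510]

step 0: x' = [-179/148, -3/148], P' = [153/74 201/74; 201/74 325/74]
step 1: x' = [-18917/5020, -26513/5020], P' = [6913/2510 9717/2510; 9717/2510 15733/2510]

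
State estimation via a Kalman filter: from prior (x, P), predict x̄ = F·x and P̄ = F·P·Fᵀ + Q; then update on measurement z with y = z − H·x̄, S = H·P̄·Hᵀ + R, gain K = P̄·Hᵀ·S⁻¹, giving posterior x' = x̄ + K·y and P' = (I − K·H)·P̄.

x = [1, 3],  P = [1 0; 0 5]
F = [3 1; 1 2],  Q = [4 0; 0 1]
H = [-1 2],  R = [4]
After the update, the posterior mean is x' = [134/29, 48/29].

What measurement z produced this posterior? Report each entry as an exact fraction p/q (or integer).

x̄ = F·x = [6, 7]
P̄ = F·P·Fᵀ + Q = [18 13; 13 22]
S = H·P̄·Hᵀ + R = [58]
K = P̄·Hᵀ·S⁻¹ = [4/29; 31/58]
x' − x̄ = [-40/29, -155/29] = K·y
y = (KᵀK)⁻¹·Kᵀ·(x' − x̄) = [-10]
z = y + H·x̄ = [-10] + [8] = [-2]

z = [-2]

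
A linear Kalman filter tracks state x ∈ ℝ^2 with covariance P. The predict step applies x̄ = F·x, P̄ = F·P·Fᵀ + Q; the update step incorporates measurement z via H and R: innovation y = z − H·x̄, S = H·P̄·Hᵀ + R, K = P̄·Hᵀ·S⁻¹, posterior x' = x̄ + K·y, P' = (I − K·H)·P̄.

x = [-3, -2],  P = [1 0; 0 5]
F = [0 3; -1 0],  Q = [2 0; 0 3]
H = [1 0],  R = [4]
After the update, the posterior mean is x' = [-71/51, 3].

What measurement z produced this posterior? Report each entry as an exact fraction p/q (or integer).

x̄ = F·x = [-6, 3]
P̄ = F·P·Fᵀ + Q = [47 0; 0 4]
S = H·P̄·Hᵀ + R = [51]
K = P̄·Hᵀ·S⁻¹ = [47/51; 0]
x' − x̄ = [235/51, 0] = K·y
y = (KᵀK)⁻¹·Kᵀ·(x' − x̄) = [5]
z = y + H·x̄ = [5] + [-6] = [-1]

z = [-1]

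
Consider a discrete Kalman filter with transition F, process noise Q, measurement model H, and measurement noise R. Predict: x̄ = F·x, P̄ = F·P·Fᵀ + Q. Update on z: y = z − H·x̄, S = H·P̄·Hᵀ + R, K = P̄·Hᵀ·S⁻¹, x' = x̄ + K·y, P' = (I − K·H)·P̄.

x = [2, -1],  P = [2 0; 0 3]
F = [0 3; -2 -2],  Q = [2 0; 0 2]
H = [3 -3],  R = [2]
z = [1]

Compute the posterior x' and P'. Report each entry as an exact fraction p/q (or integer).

x̄ = F·x = [-3, -2]
P̄ = F·P·Fᵀ + Q = [29 -18; -18 22]
y = z − H·x̄ = [4]
S = H·P̄·Hᵀ + R = [785]
K = P̄·Hᵀ·S⁻¹ = [141/785; -24/157]
x' = x̄ + K·y = [-1791/785, -410/157]
P' = (I − K·H)·P̄ = [2884/785 558/157; 558/157 574/157]

x' = [-1791/785, -410/157]
P' = [2884/785 558/157; 558/157 574/157]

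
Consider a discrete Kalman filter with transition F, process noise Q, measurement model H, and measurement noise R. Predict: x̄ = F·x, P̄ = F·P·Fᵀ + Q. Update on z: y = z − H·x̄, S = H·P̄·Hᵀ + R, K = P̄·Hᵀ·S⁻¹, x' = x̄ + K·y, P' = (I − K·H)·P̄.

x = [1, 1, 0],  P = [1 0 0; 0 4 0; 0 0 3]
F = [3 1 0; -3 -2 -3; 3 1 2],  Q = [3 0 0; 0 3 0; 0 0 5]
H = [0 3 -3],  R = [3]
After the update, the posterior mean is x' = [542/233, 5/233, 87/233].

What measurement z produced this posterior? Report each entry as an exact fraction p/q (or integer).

x̄ = F·x = [4, -5, 4]
P̄ = F·P·Fᵀ + Q = [16 -17 13; -17 55 -35; 13 -35 30]
S = H·P̄·Hᵀ + R = [1398]
K = P̄·Hᵀ·S⁻¹ = [-15/233; 45/233; -65/466]
x' − x̄ = [-390/233, 1170/233, -845/233] = K·y
y = (KᵀK)⁻¹·Kᵀ·(x' − x̄) = [26]
z = y + H·x̄ = [26] + [-27] = [-1]

z = [-1]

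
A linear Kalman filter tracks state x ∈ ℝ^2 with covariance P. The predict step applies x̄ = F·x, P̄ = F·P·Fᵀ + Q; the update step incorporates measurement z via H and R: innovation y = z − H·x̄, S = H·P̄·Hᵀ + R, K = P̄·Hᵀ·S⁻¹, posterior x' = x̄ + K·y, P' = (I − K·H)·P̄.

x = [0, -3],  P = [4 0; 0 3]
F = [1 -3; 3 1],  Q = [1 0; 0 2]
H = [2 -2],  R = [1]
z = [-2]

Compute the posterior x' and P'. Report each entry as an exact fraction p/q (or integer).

x' = [913/269, 1169/269]
P' = [5244/269 5215/269; 5215/269 5253/269]

x̄ = F·x = [9, -3]
P̄ = F·P·Fᵀ + Q = [32 3; 3 41]
y = z − H·x̄ = [-26]
S = H·P̄·Hᵀ + R = [269]
K = P̄·Hᵀ·S⁻¹ = [58/269; -76/269]
x' = x̄ + K·y = [913/269, 1169/269]
P' = (I − K·H)·P̄ = [5244/269 5215/269; 5215/269 5253/269]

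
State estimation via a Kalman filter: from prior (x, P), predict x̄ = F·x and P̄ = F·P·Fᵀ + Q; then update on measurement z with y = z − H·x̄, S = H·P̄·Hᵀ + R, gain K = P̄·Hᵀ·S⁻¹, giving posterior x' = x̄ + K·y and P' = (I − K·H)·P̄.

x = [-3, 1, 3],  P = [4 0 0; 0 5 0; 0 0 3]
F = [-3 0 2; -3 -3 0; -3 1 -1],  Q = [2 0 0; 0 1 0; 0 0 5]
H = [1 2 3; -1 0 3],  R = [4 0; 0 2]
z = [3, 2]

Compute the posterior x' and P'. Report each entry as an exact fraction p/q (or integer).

x̄ = F·x = [15, 6, 7]
P̄ = F·P·Fᵀ + Q = [50 36 30; 36 82 21; 30 21 49]
y = z − H·x̄ = [-45, -4]
S = H·P̄·Hᵀ + R = [1399 445; 445 313]
K = P̄·Hᵀ·S⁻¹ = [24278/119931 -19190/119931; 35152/119931 -39631/119931; 2747/39977 11038/39977]
x' = x̄ + K·y = [783215/119931, -703730/119931, 112072/39977]
P' = (I − K·H)·P̄ = [1617214/119931 -1549468/119931 175426/39977; -1549468/119931 1659403/119931 -180970/39977; 175426/39977 -180970/39977 65834/39977]

x' = [783215/119931, -703730/119931, 112072/39977]
P' = [1617214/119931 -1549468/119931 175426/39977; -1549468/119931 1659403/119931 -180970/39977; 175426/39977 -180970/39977 65834/39977]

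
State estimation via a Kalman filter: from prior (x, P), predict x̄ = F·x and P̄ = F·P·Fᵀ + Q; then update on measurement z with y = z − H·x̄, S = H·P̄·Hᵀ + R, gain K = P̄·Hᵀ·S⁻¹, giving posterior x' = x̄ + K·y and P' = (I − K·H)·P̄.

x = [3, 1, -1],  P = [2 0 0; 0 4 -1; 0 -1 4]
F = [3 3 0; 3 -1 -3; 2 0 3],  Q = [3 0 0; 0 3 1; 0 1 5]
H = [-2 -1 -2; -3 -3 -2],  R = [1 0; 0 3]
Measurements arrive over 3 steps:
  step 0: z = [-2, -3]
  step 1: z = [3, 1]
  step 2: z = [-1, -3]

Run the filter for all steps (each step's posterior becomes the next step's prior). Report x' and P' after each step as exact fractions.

step 0: x' = [-48561/114868, 93233/114868, 29037/28717], P' = [1931115/114868 -955095/114868 -361557/28717; -955095/114868 584715/114868 157800/28717; -361557/28717 157800/28717 291864/28717]
step 1: x' = [5113467/3207515, -7806461/22452605, -119787599/44905210], P' = [500816667/64150300 -1706474901/449052100 -662714928/112263025; -1706474901/449052100 8689402403/3143364700 1732579809/785841175; -662714928/112263025 1732579809/785841175 4036183833/785841175]
step 2: x' = [72149176743999/81284507188330, 77824930474519/81284507188330, -42409044855567/40642253594165], P' = [299207134133457/40642253594165 -145748253893178/40642253594165 -225929635127667/40642253594165; -145748253893178/40642253594165 108105296796537/40642253594165 82921098958068/40642253594165; -225929635127667/40642253594165 82921098958068/40642253594165 197884681137537/40642253594165]

step 0: x̄ = F·x = [12, 11, 3]
step 0: P̄ = F·P·Fᵀ + Q = [57 15 3; 15 55 -20; 3 -20 49]
step 0: y = z − H·x̄ = [39, 72]
step 0: S = H·P̄·Hᵀ + R = [484 708; 708 1273]
step 0: K = P̄·Hᵀ·S⁻¹ = [-14679/114868 -2967/28717; 63075/114868 -12605/28717; -18414/28717 9181/28717]
step 0: x' = x̄ + K·y = [-48561/114868, 93233/114868, 29037/28717]
step 0: P' = (I − K·H)·P̄ = [1931115/114868 -955095/114868 -361557/28717; -955095/114868 584715/114868 157800/28717; -361557/28717 157800/28717 291864/28717]
step 1: x̄ = F·x = [33504/28717, -146840/28717, 125661/57434]
step 1: P̄ = F·P·Fᵀ + Q = [1448841/28717 4307643/28717 -369783/28717; 4307643/28717 16091583/28717 -781910/28717; -369783/28717 -781910/28717 362792/28717]
step 1: y = z − H·x̄ = [131980/28717, -185630/28717]
step 1: S = H·P̄·Hᵀ + R = [34511500/28717 87234640/28717; 87234640/28717 223118393/28717]
step 1: K = P̄·Hᵀ·S⁻¹ = [-3239013/449052100 -1600098/22452605; 1340607739/3143364700 -68214546/157168235; -526938483/785841175 43127093/157168235]
step 1: x' = x̄ + K·y = [5113467/3207515, -7806461/22452605, -119787599/44905210]
step 1: P' = (I − K·H)·P̄ = [500816667/64150300 -1706474901/449052100 -662714928/112263025; -1706474901/449052100 8689402403/3143364700 1732579809/785841175; -662714928/112263025 1732579809/785841175 4036183833/785841175]
step 2: x̄ = F·x = [83963424/22452605, 589741333/44905210, -216185721/44905210]
step 2: P̄ = F·P·Fᵀ + Q = [23369757087/785841175 56937821457/785841175 -7265783619/785841175; 56937821457/785841175 207886112402/785841175 -11871879059/785841175; -7265783619/785841175 -11871879059/785841175 9126823103/785841175]
step 2: y = z − H·x̄ = [448318377/44905210, 1705917471/44905210]
step 2: S = H·P̄·Hᵀ + R = [460795774977/785841175 1145191696591/785841175; 1145191696591/785841175 2915396475428/785841175]
step 2: K = P̄·Hᵀ·S⁻¹ = [-806744118402/40642253594165 -2839123488501/40642253594165; 17549013073683/40642253594165 -17637775542071/40642253594165; -26831190977808/40642253594165 11085415411241/40642253594165]
step 2: x' = x̄ + K·y = [72149176743999/81284507188330, 77824930474519/81284507188330, -42409044855567/40642253594165]
step 2: P' = (I − K·H)·P̄ = [299207134133457/40642253594165 -145748253893178/40642253594165 -225929635127667/40642253594165; -145748253893178/40642253594165 108105296796537/40642253594165 82921098958068/40642253594165; -225929635127667/40642253594165 82921098958068/40642253594165 197884681137537/40642253594165]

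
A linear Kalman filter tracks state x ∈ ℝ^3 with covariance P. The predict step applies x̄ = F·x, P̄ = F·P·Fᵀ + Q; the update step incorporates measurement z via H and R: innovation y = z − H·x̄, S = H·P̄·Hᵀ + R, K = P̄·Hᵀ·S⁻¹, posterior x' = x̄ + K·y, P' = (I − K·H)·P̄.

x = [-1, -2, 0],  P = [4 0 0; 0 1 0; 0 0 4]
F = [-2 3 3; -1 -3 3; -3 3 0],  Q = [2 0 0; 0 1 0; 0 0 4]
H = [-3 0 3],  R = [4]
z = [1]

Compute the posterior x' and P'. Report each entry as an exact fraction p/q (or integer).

x' = [-746/209, 1559/209, -675/209]
P' = [9117/209 2995/209 9057/209; 2995/209 5842/209 2931/209; 9057/209 2931/209 9089/209]

x̄ = F·x = [-4, 7, -3]
P̄ = F·P·Fᵀ + Q = [63 35 33; 35 50 3; 33 3 49]
y = z − H·x̄ = [-2]
S = H·P̄·Hᵀ + R = [418]
K = P̄·Hᵀ·S⁻¹ = [-45/209; -48/209; 24/209]
x' = x̄ + K·y = [-746/209, 1559/209, -675/209]
P' = (I − K·H)·P̄ = [9117/209 2995/209 9057/209; 2995/209 5842/209 2931/209; 9057/209 2931/209 9089/209]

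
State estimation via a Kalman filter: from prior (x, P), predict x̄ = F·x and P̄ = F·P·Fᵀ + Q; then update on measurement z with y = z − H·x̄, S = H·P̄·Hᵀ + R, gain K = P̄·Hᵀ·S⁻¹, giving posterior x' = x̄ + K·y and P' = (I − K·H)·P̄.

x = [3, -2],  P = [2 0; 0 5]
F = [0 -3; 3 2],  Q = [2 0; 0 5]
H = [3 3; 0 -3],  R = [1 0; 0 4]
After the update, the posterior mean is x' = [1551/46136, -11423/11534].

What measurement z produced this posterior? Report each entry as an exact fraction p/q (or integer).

z = [-3, 3]

x̄ = F·x = [6, 5]
P̄ = F·P·Fᵀ + Q = [47 -30; -30 43]
S = H·P̄·Hᵀ + R = [271 -117; -117 391]
K = P̄·Hᵀ·S⁻¹ = [30471/92272 30357/92272; 39/23068 -7599/23068]
x' − x̄ = [-275265/46136, -69093/11534] = K·y
y = (KᵀK)⁻¹·Kᵀ·(x' − x̄) = [-36, 18]
z = y + H·x̄ = [-36, 18] + [33, -15] = [-3, 3]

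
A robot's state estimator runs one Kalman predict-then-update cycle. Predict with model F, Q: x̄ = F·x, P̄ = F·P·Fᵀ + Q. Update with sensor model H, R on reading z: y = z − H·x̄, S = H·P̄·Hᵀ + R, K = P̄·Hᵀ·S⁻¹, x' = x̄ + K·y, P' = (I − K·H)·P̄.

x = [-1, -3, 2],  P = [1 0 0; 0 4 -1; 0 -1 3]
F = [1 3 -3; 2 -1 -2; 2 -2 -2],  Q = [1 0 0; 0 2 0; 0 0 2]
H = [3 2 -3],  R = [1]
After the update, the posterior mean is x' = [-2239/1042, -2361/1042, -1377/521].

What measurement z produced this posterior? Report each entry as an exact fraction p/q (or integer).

x̄ = F·x = [-16, -3, 0]
P̄ = F·P·Fᵀ + Q = [83 11 -4; 11 18 18; -4 18 26]
S = H·P̄·Hᵀ + R = [1042]
K = P̄·Hᵀ·S⁻¹ = [283/1042; 15/1042; -27/521]
x' − x̄ = [14433/1042, 765/1042, -1377/521] = K·y
y = (KᵀK)⁻¹·Kᵀ·(x' − x̄) = [51]
z = y + H·x̄ = [51] + [-54] = [-3]

z = [-3]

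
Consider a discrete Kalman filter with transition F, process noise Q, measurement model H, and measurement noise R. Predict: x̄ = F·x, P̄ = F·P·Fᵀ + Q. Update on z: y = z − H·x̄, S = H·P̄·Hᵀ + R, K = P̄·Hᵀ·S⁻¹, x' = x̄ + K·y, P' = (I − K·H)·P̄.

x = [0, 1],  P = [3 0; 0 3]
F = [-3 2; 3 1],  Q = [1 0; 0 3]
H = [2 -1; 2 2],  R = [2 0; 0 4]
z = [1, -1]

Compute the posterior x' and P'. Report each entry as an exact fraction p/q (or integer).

x̄ = F·x = [2, 1]
P̄ = F·P·Fᵀ + Q = [40 -21; -21 33]
y = z − H·x̄ = [-2, -7]
S = H·P̄·Hᵀ + R = [279 52; 52 128]
K = P̄·Hᵀ·S⁻¹ = [1369/4126 2675/16504; -678/2063 2649/8252]
x' = x̄ + K·y = [3331/16504, -4867/8252]
P' = (I − K·H)·P̄ = [2717/8252 -21/4126; -21/4126 1335/2063]

x' = [3331/16504, -4867/8252]
P' = [2717/8252 -21/4126; -21/4126 1335/2063]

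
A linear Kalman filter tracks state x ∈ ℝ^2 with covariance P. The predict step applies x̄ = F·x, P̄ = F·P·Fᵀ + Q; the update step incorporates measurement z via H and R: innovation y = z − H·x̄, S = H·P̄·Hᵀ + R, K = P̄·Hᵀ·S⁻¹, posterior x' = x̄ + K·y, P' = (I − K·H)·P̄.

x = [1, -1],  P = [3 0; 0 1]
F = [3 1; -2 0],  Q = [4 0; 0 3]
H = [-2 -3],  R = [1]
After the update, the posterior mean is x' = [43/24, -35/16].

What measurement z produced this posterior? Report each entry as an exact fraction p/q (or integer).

x̄ = F·x = [2, -2]
P̄ = F·P·Fᵀ + Q = [32 -18; -18 15]
S = H·P̄·Hᵀ + R = [48]
K = P̄·Hᵀ·S⁻¹ = [-5/24; -3/16]
x' − x̄ = [-5/24, -3/16] = K·y
y = (KᵀK)⁻¹·Kᵀ·(x' − x̄) = [1]
z = y + H·x̄ = [1] + [2] = [3]

z = [3]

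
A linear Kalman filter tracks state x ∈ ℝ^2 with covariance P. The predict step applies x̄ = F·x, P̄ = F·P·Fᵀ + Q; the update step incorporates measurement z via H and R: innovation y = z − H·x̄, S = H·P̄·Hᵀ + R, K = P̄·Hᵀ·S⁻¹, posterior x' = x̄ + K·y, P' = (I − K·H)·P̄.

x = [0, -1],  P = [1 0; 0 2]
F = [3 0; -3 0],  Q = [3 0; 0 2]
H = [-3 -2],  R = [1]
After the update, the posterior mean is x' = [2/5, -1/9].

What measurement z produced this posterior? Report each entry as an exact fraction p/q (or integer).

x̄ = F·x = [0, 0]
P̄ = F·P·Fᵀ + Q = [12 -9; -9 11]
S = H·P̄·Hᵀ + R = [45]
K = P̄·Hᵀ·S⁻¹ = [-2/5; 1/9]
x' − x̄ = [2/5, -1/9] = K·y
y = (KᵀK)⁻¹·Kᵀ·(x' − x̄) = [-1]
z = y + H·x̄ = [-1] + [0] = [-1]

z = [-1]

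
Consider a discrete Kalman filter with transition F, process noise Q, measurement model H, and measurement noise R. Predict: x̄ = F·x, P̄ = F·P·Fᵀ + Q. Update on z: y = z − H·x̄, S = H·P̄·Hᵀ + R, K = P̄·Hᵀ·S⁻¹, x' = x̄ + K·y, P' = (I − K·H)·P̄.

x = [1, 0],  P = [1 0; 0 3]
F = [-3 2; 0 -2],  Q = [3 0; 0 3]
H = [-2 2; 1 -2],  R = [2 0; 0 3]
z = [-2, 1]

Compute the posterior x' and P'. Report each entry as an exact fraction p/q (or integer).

x̄ = F·x = [-3, 0]
P̄ = F·P·Fᵀ + Q = [24 -12; -12 15]
y = z − H·x̄ = [-8, 4]
S = H·P̄·Hᵀ + R = [254 -180; -180 135]
K = P̄·Hᵀ·S⁻¹ = [-4/7 -128/315; -1/7 -158/315]
x' = x̄ + K·y = [-17/315, -272/315]
P' = (I − K·H)·P̄ = [248/105 188/105; 188/105 173/105]

x' = [-17/315, -272/315]
P' = [248/105 188/105; 188/105 173/105]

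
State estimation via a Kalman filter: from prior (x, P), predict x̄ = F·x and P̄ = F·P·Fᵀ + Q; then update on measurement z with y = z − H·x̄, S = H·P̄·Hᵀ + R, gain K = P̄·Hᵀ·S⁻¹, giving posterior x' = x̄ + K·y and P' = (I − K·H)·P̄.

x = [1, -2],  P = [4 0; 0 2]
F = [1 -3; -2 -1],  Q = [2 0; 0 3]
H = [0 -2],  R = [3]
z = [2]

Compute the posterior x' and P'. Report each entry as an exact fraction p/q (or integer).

x' = [617/87, -28/29]
P' = [2072/87 -2/29; -2/29 21/29]

x̄ = F·x = [7, 0]
P̄ = F·P·Fᵀ + Q = [24 -2; -2 21]
y = z − H·x̄ = [2]
S = H·P̄·Hᵀ + R = [87]
K = P̄·Hᵀ·S⁻¹ = [4/87; -14/29]
x' = x̄ + K·y = [617/87, -28/29]
P' = (I − K·H)·P̄ = [2072/87 -2/29; -2/29 21/29]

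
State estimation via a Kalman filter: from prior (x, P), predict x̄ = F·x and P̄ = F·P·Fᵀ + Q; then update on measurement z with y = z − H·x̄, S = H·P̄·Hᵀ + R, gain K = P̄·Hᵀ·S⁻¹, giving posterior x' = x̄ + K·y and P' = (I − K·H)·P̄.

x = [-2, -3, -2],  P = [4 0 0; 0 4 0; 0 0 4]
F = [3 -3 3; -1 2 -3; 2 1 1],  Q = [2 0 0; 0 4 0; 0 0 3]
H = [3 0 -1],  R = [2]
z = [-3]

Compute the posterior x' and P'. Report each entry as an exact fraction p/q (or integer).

x' = [-3543/875, 2362/875, -1602/175]
P' = [2614/875 -576/875 1446/175; -576/875 10884/875 -264/175; 1446/175 -264/175 864/35]

x̄ = F·x = [-3, 2, -9]
P̄ = F·P·Fᵀ + Q = [110 -72 24; -72 60 -12; 24 -12 27]
y = z − H·x̄ = [-3]
S = H·P̄·Hᵀ + R = [875]
K = P̄·Hᵀ·S⁻¹ = [306/875; -204/875; 9/175]
x' = x̄ + K·y = [-3543/875, 2362/875, -1602/175]
P' = (I − K·H)·P̄ = [2614/875 -576/875 1446/175; -576/875 10884/875 -264/175; 1446/175 -264/175 864/35]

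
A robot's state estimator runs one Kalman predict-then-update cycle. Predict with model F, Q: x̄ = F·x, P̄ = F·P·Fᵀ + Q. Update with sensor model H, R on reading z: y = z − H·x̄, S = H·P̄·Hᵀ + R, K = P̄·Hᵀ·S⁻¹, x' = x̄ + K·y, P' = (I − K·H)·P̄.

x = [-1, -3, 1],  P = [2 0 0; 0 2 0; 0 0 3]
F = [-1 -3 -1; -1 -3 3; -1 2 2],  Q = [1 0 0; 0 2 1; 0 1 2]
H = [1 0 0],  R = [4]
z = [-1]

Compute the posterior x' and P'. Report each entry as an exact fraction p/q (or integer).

x̄ = F·x = [9, 13, -3]
P̄ = F·P·Fᵀ + Q = [24 11 -16; 11 49 9; -16 9 24]
y = z − H·x̄ = [-10]
S = H·P̄·Hᵀ + R = [28]
K = P̄·Hᵀ·S⁻¹ = [6/7; 11/28; -4/7]
x' = x̄ + K·y = [3/7, 127/14, 19/7]
P' = (I − K·H)·P̄ = [24/7 11/7 -16/7; 11/7 1251/28 107/7; -16/7 107/7 104/7]

x' = [3/7, 127/14, 19/7]
P' = [24/7 11/7 -16/7; 11/7 1251/28 107/7; -16/7 107/7 104/7]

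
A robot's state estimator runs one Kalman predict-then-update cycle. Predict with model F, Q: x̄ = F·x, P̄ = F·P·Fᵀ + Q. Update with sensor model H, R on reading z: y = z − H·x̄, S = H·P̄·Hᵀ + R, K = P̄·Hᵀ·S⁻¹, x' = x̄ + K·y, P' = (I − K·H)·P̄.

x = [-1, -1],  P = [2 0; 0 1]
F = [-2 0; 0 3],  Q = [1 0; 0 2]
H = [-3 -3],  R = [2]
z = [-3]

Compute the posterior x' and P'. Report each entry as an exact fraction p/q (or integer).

x̄ = F·x = [2, -3]
P̄ = F·P·Fᵀ + Q = [9 0; 0 11]
y = z − H·x̄ = [-6]
S = H·P̄·Hᵀ + R = [182]
K = P̄·Hᵀ·S⁻¹ = [-27/182; -33/182]
x' = x̄ + K·y = [263/91, -174/91]
P' = (I − K·H)·P̄ = [909/182 -891/182; -891/182 913/182]

x' = [263/91, -174/91]
P' = [909/182 -891/182; -891/182 913/182]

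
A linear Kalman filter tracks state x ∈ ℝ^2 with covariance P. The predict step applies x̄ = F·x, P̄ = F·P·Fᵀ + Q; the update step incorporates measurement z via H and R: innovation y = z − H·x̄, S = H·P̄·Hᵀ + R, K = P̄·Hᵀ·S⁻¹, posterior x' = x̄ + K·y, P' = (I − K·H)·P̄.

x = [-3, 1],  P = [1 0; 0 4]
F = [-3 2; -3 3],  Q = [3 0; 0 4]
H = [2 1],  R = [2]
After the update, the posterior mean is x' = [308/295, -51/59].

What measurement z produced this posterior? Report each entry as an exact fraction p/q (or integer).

z = [1]

x̄ = F·x = [11, 12]
P̄ = F·P·Fᵀ + Q = [28 33; 33 49]
S = H·P̄·Hᵀ + R = [295]
K = P̄·Hᵀ·S⁻¹ = [89/295; 23/59]
x' − x̄ = [-2937/295, -759/59] = K·y
y = (KᵀK)⁻¹·Kᵀ·(x' − x̄) = [-33]
z = y + H·x̄ = [-33] + [34] = [1]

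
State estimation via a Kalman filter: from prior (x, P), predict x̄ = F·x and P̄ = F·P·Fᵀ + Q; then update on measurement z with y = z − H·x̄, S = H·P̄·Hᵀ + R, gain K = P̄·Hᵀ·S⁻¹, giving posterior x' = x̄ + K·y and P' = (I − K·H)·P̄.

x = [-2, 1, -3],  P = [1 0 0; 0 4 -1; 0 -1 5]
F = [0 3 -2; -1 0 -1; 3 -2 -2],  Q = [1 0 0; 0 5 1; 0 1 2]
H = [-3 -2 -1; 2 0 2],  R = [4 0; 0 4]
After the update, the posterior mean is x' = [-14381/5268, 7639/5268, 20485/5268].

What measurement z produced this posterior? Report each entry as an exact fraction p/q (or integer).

x̄ = F·x = [9, 5, -2]
P̄ = F·P·Fᵀ + Q = [69 13 -2; 13 11 6; -2 6 39]
S = H·P̄·Hᵀ + R = [876 -552; -552 420]
K = P̄·Hᵀ·S⁻¹ = [-1921/5268 -211/1317; -199/1756 -77/1317; 1829/5268 833/1317]
x' − x̄ = [-61793/5268, -18701/5268, 31021/5268] = K·y
y = (KᵀK)⁻¹·Kᵀ·(x' − x̄) = [37, -11]
z = y + H·x̄ = [37, -11] + [-35, 14] = [2, 3]

z = [2, 3]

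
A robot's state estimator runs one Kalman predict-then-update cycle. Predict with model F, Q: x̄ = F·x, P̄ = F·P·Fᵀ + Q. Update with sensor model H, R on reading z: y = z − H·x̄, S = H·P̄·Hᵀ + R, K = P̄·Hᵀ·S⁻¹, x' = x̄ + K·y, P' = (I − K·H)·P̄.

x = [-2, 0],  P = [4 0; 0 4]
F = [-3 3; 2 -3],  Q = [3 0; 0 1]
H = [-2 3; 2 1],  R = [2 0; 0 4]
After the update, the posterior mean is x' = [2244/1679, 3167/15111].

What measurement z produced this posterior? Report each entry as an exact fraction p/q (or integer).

z = [-2, 3]

x̄ = F·x = [6, -4]
P̄ = F·P·Fᵀ + Q = [75 -60; -60 53]
S = H·P̄·Hᵀ + R = [1499 -381; -381 117]
K = P̄·Hᵀ·S⁻¹ = [-240/1679 510/1679; 1186/5037 2933/15111]
x' − x̄ = [-7830/1679, 63611/15111] = K·y
y = (KᵀK)⁻¹·Kᵀ·(x' − x̄) = [22, -5]
z = y + H·x̄ = [22, -5] + [-24, 8] = [-2, 3]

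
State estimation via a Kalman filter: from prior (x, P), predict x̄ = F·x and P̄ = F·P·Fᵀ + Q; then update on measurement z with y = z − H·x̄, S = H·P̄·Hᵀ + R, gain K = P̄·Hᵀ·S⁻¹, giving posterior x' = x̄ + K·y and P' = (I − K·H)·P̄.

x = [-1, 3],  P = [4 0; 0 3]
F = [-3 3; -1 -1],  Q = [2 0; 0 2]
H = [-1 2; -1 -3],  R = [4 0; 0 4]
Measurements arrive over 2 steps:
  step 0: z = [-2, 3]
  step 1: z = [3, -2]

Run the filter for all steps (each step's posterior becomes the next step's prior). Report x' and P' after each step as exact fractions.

step 0: x̄ = F·x = [12, -2]
step 0: P̄ = F·P·Fᵀ + Q = [65 3; 3 9]
step 0: y = z − H·x̄ = [14, 9]
step 0: S = H·P̄·Hᵀ + R = [93 14; 14 168]
step 0: K = P̄·Hᵀ·S⁻¹ = [-317/551 -1514/3857; 105/551 -750/3857]
step 0: x' = x̄ + K·y = [1592/3857, -4174/3857]
step 0: P' = (I − K·H)·P̄ = [7748/3857 -564/3857; -564/3857 1188/3857]
step 1: x̄ = F·x = [-17298/3857, 2582/3857]
step 1: P̄ = F·P·Fᵀ + Q = [98290/3857 19680/3857; 19680/3857 15522/3857]
step 1: y = z − H·x̄ = [-10891/3857, -17266/3857]
step 1: S = H·P̄·Hᵀ + R = [97086/3857 24838/3857; 24838/3857 371496/3857]
step 1: K = P̄·Hᵀ·S⁻¹ = [-1165705/2297779 -81380/208889; 380289/2297779 -39561/208889]
step 1: x' = x̄ + K·y = [-3006251/2297779, 2412445/2297779]
step 1: P' = (I − K·H)·P̄ = [4229980/2297779 -216420/2297779; -216420/2297779 652368/2297779]

step 0: x' = [1592/3857, -4174/3857], P' = [7748/3857 -564/3857; -564/3857 1188/3857]
step 1: x' = [-3006251/2297779, 2412445/2297779], P' = [4229980/2297779 -216420/2297779; -216420/2297779 652368/2297779]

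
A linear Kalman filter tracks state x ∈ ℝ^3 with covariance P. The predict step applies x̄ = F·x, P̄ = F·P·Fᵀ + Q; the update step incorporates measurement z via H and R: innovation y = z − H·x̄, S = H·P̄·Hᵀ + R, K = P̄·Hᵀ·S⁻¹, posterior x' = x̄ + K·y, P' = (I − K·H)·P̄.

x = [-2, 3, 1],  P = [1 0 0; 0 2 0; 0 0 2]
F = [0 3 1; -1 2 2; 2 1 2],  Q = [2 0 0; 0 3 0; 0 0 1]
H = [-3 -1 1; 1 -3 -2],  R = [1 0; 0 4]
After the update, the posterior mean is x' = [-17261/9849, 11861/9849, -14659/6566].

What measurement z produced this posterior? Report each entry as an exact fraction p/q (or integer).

x̄ = F·x = [10, 10, 1]
P̄ = F·P·Fᵀ + Q = [22 16 10; 16 20 10; 10 10 15]
S = H·P̄·Hᵀ + R = [250 152; 152 250]
K = P̄·Hᵀ·S⁻¹ = [-2752/9849 -139/9849; -1193/9849 -1796/9849; 225/6566 -725/3283]
x' − x̄ = [-115751/9849, -86629/9849, -21225/6566] = K·y
y = (KᵀK)⁻¹·Kᵀ·(x' − x̄) = [41, 21]
z = y + H·x̄ = [41, 21] + [-39, -22] = [2, -1]

z = [2, -1]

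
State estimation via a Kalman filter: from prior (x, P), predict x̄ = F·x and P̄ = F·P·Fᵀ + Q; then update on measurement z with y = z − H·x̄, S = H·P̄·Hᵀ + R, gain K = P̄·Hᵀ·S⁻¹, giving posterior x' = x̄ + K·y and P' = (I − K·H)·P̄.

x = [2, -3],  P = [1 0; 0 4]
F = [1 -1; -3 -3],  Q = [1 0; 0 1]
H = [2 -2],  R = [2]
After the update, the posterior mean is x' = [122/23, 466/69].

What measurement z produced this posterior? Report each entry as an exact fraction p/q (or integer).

z = [-3]

x̄ = F·x = [5, 3]
P̄ = F·P·Fᵀ + Q = [6 9; 9 46]
S = H·P̄·Hᵀ + R = [138]
K = P̄·Hᵀ·S⁻¹ = [-1/23; -37/69]
x' − x̄ = [7/23, 259/69] = K·y
y = (KᵀK)⁻¹·Kᵀ·(x' − x̄) = [-7]
z = y + H·x̄ = [-7] + [4] = [-3]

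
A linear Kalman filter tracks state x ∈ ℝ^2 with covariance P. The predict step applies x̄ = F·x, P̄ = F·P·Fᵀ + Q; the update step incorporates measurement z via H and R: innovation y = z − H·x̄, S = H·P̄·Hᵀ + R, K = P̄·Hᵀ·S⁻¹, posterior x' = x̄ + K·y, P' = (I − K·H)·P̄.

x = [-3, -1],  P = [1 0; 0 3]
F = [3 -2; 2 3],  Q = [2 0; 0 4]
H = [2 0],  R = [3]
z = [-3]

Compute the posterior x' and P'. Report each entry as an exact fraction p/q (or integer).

x' = [-159/95, -1119/95]
P' = [69/95 -36/95; -36/95 2749/95]

x̄ = F·x = [-7, -9]
P̄ = F·P·Fᵀ + Q = [23 -12; -12 35]
y = z − H·x̄ = [11]
S = H·P̄·Hᵀ + R = [95]
K = P̄·Hᵀ·S⁻¹ = [46/95; -24/95]
x' = x̄ + K·y = [-159/95, -1119/95]
P' = (I − K·H)·P̄ = [69/95 -36/95; -36/95 2749/95]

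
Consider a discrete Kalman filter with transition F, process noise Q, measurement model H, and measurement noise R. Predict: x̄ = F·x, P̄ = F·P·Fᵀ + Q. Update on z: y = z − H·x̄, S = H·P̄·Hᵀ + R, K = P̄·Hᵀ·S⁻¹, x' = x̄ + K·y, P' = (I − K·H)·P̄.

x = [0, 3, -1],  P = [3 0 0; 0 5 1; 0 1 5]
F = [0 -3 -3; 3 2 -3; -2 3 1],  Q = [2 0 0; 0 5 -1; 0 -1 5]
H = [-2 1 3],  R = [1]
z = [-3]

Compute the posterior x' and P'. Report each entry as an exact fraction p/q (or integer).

x' = [8610/1909, 16413/1909, -1624/1909]
P' = [35266/1909 41050/1909 9688/1909; 41050/1909 162009/1909 -26631/1909; 9688/1909 -26631/1909 15453/1909]

x̄ = F·x = [-6, 9, 8]
P̄ = F·P·Fᵀ + Q = [110 18 -72; 18 85 -11; -72 -11 73]
y = z − H·x̄ = [-48]
S = H·P̄·Hᵀ + R = [1909]
K = P̄·Hᵀ·S⁻¹ = [-418/1909; 16/1909; 352/1909]
x' = x̄ + K·y = [8610/1909, 16413/1909, -1624/1909]
P' = (I − K·H)·P̄ = [35266/1909 41050/1909 9688/1909; 41050/1909 162009/1909 -26631/1909; 9688/1909 -26631/1909 15453/1909]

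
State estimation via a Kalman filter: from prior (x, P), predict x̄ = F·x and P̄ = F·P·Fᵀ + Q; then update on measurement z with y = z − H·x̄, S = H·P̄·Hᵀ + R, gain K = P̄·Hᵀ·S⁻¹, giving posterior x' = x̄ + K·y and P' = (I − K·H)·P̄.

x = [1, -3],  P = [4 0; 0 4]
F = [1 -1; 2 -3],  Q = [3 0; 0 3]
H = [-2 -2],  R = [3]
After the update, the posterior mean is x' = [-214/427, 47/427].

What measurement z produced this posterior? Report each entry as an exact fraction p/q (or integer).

z = [1]

x̄ = F·x = [4, 11]
P̄ = F·P·Fᵀ + Q = [11 20; 20 55]
S = H·P̄·Hᵀ + R = [427]
K = P̄·Hᵀ·S⁻¹ = [-62/427; -150/427]
x' − x̄ = [-1922/427, -4650/427] = K·y
y = (KᵀK)⁻¹·Kᵀ·(x' − x̄) = [31]
z = y + H·x̄ = [31] + [-30] = [1]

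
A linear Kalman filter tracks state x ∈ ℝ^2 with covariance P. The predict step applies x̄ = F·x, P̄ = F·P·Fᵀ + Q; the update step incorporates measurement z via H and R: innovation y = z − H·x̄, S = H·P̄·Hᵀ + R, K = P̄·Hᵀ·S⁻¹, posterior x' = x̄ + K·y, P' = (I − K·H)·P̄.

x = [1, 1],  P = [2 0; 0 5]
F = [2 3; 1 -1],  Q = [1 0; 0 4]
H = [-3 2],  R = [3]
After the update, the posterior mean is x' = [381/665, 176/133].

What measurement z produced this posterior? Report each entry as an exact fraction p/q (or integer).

x̄ = F·x = [5, 0]
P̄ = F·P·Fᵀ + Q = [54 -11; -11 11]
S = H·P̄·Hᵀ + R = [665]
K = P̄·Hᵀ·S⁻¹ = [-184/665; 11/133]
x' − x̄ = [-2944/665, 176/133] = K·y
y = (KᵀK)⁻¹·Kᵀ·(x' − x̄) = [16]
z = y + H·x̄ = [16] + [-15] = [1]

z = [1]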